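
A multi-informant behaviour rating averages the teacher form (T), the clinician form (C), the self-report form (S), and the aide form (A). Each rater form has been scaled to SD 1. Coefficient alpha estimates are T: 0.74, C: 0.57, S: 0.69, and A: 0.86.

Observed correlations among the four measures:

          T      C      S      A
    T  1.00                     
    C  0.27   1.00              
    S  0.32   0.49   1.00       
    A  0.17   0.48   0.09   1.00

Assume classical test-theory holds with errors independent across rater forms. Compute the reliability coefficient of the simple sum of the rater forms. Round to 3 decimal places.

Var(T+C+S+A) = 4 + 2·[0.27 + 0.32 + 0.17 + 0.49 + 0.48 + 0.09] = 4 + 3.64 = 7.64.
Because errors are independent across components, Cov(Tᵢ,Tⱼ) = Cov(Xᵢ,Xⱼ); the off-diagonal part of the true-score variance is the same as above.
True-score variance = [0.74 + 0.57 + 0.69 + 0.86] + 3.64 = 2.86 + 3.64 = 6.5.
Reliability = 6.5 / 7.64 = 0.851.

0.851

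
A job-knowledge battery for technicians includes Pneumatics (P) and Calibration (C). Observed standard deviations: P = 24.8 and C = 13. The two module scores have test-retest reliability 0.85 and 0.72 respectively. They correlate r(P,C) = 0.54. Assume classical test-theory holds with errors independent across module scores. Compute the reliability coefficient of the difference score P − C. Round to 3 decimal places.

Var(P−C) = 24.8² + 13² − 2·24.8·13·0.54 = 784.04 − 348.192 = 435.848.
Because errors are independent across components, Cov(Tᵢ,Tⱼ) = Cov(Xᵢ,Xⱼ); the off-diagonal part of the true-score variance is the same as above.
True-score variance = [24.8²·0.85 + 13²·0.72] − 348.192 = 644.464 − 348.192 = 296.272.
Reliability = 296.272 / 435.848 = 0.680.

0.680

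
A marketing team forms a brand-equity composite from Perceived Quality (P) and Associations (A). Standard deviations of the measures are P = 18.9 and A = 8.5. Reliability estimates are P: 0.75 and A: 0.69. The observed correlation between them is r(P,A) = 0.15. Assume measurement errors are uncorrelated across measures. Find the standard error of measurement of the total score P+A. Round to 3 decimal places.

Var(total) = 429.46 + 48.195 = 477.655.
True-score variance = 317.76 + 48.195 = 365.955, so reliability = 0.7661.
Error variance = 477.655 − 365.955 = 111.7; SEM = √111.7 = 10.569.

10.569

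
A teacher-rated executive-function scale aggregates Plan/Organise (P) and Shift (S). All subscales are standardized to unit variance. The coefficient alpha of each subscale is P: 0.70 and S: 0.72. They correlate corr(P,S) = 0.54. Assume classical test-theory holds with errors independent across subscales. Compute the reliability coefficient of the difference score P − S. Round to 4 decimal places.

Var(P−S) = 1 + 1 − 2·0.54 = 2 − 1.08 = 0.92.
With uncorrelated errors the cross-covariances are all true-score covariance, so they carry over unchanged; only the diagonal terms shrink to ρᵢσᵢ².
True-score variance = [0.70 + 0.72] − 1.08 = 1.42 − 1.08 = 0.34.
Reliability = 0.34 / 0.92 = 0.3696.

0.3696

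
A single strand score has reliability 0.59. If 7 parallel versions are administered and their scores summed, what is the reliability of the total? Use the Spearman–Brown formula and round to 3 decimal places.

ρ_k = kρ / (1 + (k−1)ρ) = 7·0.59 / (1 + 6·0.59) = 4.130 / 4.540 = 0.910.

0.910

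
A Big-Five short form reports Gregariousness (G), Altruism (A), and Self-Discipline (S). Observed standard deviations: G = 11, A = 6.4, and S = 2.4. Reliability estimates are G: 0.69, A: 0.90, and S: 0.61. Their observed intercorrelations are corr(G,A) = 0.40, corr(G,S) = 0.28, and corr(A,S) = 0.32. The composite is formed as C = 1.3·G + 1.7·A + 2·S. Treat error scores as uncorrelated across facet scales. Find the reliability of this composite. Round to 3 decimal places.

Var(C) = 1.3²·11² + 1.7²·6.4² + 2²·2.4² + 2·[2.21·11·6.4·0.40 + 2.6·11·2.4·0.28 + 3.4·6.4·2.4·0.32] = 345.904 + 196.329 = 542.233.
With uncorrelated errors the cross-covariances are all true-score covariance, so they carry over unchanged; only the diagonal terms shrink to ρᵢσᵢ².
True-score variance = [1.3²·11²·0.69 + 1.7²·6.4²·0.90 + 2²·2.4²·0.61] + 196.329 = 261.689 + 196.329 = 458.018.
Reliability = 458.018 / 542.233 = 0.845.

0.845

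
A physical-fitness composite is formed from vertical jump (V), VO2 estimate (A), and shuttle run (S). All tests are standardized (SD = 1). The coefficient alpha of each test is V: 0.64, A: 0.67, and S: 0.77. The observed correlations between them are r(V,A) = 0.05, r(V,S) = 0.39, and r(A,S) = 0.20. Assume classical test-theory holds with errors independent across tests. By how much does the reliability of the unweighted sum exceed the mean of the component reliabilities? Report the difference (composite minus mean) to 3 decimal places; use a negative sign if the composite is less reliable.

Var(sum) = 3 + 1.28 = 4.28; true-score variance = 2.08 + 1.28 = 3.36; composite reliability = 0.7850.
Mean component reliability = 0.6933.
Difference = 0.7850 − 0.6933 = 0.092.

0.092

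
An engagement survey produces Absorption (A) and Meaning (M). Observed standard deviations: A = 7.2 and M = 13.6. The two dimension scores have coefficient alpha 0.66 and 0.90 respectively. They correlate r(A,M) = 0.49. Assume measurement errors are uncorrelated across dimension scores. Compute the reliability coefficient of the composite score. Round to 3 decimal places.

0.891

Var(A+M) = 7.2² + 13.6² + 2·[7.2·13.6·0.49] = 236.8 + 95.9616 = 332.762.
Because errors are independent across components, Cov(Tᵢ,Tⱼ) = Cov(Xᵢ,Xⱼ); the off-diagonal part of the true-score variance is the same as above.
True-score variance = [7.2²·0.66 + 13.6²·0.90] + 95.9616 = 200.678 + 95.9616 = 296.64.
Reliability = 296.64 / 332.762 = 0.891.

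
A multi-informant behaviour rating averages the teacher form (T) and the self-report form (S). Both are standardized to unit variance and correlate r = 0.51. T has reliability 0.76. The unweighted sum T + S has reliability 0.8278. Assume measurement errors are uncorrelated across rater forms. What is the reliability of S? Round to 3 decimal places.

Var(T+S) = 2 + 2·0.51 = 3.020.
True-score variance = ρ_T + ρ_S + 2·0.51, so 0.8278 = (0.76 + ρ_S + 1.02) / 3.020.
ρ_S = 0.8278·3.020 − 0.76 − 1.02 = 0.720.

0.720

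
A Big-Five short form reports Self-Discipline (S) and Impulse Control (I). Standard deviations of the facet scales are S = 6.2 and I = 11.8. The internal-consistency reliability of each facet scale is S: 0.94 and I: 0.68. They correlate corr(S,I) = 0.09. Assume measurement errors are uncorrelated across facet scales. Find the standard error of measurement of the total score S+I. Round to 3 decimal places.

Var(total) = 177.68 + 13.1688 = 190.849.
True-score variance = 130.817 + 13.1688 = 143.986, so reliability = 0.7544.
Error variance = 190.849 − 143.986 = 46.8632; SEM = √46.8632 = 6.846.

6.846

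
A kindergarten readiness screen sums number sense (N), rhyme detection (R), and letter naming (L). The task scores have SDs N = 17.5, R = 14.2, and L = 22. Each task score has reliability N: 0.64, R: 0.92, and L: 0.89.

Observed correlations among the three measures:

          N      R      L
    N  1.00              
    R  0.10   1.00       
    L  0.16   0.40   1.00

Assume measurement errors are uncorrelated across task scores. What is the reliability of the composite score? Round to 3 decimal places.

Var(N+R+L) = 17.5² + 14.2² + 22² + 2·[17.5·14.2·0.10 + 17.5·22·0.16 + 14.2·22·0.40] = 991.89 + 422.82 = 1414.71.
With uncorrelated errors the cross-covariances are all true-score covariance, so they carry over unchanged; only the diagonal terms shrink to ρᵢσᵢ².
True-score variance = [17.5²·0.64 + 14.2²·0.92 + 22²·0.89] + 422.82 = 812.269 + 422.82 = 1235.09.
Reliability = 1235.09 / 1414.71 = 0.873.

0.873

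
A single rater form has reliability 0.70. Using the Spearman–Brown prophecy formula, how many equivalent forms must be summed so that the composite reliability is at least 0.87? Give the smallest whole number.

k ≥ ρ*(1−ρ₁)/(ρ₁(1−ρ*)) = 0.87·0.30 / (0.70·0.13) = 2.868.
Smallest integer k = 3.

3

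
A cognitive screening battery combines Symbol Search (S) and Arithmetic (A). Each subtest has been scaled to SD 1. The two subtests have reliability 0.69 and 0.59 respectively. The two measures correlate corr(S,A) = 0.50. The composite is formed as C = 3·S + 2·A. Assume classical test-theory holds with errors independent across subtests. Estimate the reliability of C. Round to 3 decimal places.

Var(C) = 3² + 2² + 2·[6·0.50] = 13 + 6 = 19.
Because errors are independent across components, Cov(Tᵢ,Tⱼ) = Cov(Xᵢ,Xⱼ); the off-diagonal part of the true-score variance is the same as above.
True-score variance = [3²·0.69 + 2²·0.59] + 6 = 8.57 + 6 = 14.57.
Reliability = 14.57 / 19 = 0.767.

0.767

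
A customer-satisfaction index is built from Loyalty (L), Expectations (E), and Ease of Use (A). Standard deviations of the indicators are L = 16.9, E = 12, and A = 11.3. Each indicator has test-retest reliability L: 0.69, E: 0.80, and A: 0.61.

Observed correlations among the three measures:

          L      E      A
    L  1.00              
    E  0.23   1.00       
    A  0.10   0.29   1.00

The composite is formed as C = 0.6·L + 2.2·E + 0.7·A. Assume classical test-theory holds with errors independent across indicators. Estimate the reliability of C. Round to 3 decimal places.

Var(C) = 0.6²·16.9² + 2.2²·12² + 0.7²·11.3² + 2·[1.32·16.9·12·0.23 + 0.42·16.9·11.3·0.10 + 1.54·12·11.3·0.29] = 862.348 + 260.3 = 1122.65.
With uncorrelated errors the cross-covariances are all true-score covariance, so they carry over unchanged; only the diagonal terms shrink to ρᵢσᵢ².
True-score variance = [0.6²·16.9²·0.69 + 2.2²·12²·0.80 + 0.7²·11.3²·0.61] + 260.3 = 666.68 + 260.3 = 926.98.
Reliability = 926.98 / 1122.65 = 0.826.

0.826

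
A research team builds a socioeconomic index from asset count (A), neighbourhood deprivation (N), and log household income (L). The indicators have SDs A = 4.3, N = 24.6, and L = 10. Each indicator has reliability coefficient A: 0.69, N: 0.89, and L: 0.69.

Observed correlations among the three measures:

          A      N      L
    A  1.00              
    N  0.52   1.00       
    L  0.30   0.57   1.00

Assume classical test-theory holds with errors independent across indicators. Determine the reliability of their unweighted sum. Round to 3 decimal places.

Var(A+N+L) = 4.3² + 24.6² + 10² + 2·[4.3·24.6·0.52 + 4.3·10·0.30 + 24.6·10·0.57] = 723.65 + 416.251 = 1139.9.
Because errors are independent across components, Cov(Tᵢ,Tⱼ) = Cov(Xᵢ,Xⱼ); the off-diagonal part of the true-score variance is the same as above.
True-score variance = [4.3²·0.69 + 24.6²·0.89 + 10²·0.69] + 416.251 = 620.351 + 416.251 = 1036.6.
Reliability = 1036.6 / 1139.9 = 0.909.

0.909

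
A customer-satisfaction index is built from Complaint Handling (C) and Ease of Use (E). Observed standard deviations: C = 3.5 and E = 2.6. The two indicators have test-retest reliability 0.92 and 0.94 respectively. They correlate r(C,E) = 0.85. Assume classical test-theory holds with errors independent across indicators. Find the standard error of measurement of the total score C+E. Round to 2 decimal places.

Var(total) = 19.01 + 15.47 = 34.48.
True-score variance = 17.6244 + 15.47 = 33.0944, so reliability = 0.9598.
Error variance = 34.48 − 33.0944 = 1.3856; SEM = √1.3856 = 1.18.

1.18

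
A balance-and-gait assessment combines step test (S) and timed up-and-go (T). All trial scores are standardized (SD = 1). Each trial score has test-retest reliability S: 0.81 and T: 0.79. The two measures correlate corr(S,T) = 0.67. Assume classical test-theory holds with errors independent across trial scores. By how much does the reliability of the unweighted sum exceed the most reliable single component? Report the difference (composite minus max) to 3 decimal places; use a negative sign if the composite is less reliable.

0.070

Var(sum) = 2 + 1.34 = 3.34; true-score variance = 1.6 + 1.34 = 2.94; composite reliability = 0.8802.
Max component reliability = 0.8100.
Difference = 0.8802 − 0.8100 = 0.070.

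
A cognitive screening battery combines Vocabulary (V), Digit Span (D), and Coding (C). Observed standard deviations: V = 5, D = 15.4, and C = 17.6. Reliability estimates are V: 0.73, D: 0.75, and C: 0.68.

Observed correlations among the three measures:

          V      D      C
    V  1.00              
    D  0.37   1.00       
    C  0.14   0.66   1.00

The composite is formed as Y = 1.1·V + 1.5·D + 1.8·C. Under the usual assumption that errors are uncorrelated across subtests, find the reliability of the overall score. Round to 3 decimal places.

Var(Y) = 1.1²·5² + 1.5²·15.4² + 1.8²·17.6² + 2·[1.65·5·15.4·0.37 + 1.98·5·17.6·0.14 + 2.7·15.4·17.6·0.66] = 1567.48 + 1108.79 = 2676.27.
With uncorrelated errors the cross-covariances are all true-score covariance, so they carry over unchanged; only the diagonal terms shrink to ρᵢσᵢ².
True-score variance = [1.1²·5²·0.73 + 1.5²·15.4²·0.75 + 1.8²·17.6²·0.68] + 1108.79 = 1104.75 + 1108.79 = 2213.54.
Reliability = 2213.54 / 2676.27 = 0.827.

0.827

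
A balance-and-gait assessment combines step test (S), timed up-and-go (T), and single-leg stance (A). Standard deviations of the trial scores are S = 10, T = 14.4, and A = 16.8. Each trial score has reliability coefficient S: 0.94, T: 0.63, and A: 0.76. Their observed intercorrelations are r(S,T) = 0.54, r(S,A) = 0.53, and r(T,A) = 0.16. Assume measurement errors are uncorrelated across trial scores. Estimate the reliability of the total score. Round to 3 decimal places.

Var(S+T+A) = 10² + 14.4² + 16.8² + 2·[10·14.4·0.54 + 10·16.8·0.53 + 14.4·16.8·0.16] = 589.6 + 411.014 = 1000.61.
Under uncorrelated errors the observed covariances equal the true-score covariances, so only the own-variance terms attenuate.
True-score variance = [10²·0.94 + 14.4²·0.63 + 16.8²·0.76] + 411.014 = 439.139 + 411.014 = 850.154.
Reliability = 850.154 / 1000.61 = 0.850.

0.850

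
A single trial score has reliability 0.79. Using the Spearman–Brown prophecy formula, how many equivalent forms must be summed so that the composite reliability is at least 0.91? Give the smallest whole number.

3

k ≥ ρ*(1−ρ₁)/(ρ₁(1−ρ*)) = 0.91·0.21 / (0.79·0.09) = 2.688.
Smallest integer k = 3.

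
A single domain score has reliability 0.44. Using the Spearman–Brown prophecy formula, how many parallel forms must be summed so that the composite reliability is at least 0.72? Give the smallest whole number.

4

k ≥ ρ*(1−ρ₁)/(ρ₁(1−ρ*)) = 0.72·0.56 / (0.44·0.28) = 3.273.
Smallest integer k = 4.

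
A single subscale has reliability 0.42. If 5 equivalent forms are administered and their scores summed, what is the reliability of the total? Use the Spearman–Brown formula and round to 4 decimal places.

0.7836

ρ_k = kρ / (1 + (k−1)ρ) = 5·0.42 / (1 + 4·0.42) = 2.100 / 2.680 = 0.7836.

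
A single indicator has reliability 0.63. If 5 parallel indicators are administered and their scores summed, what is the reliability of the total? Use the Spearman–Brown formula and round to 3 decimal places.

ρ_k = kρ / (1 + (k−1)ρ) = 5·0.63 / (1 + 4·0.63) = 3.150 / 3.520 = 0.895.

0.895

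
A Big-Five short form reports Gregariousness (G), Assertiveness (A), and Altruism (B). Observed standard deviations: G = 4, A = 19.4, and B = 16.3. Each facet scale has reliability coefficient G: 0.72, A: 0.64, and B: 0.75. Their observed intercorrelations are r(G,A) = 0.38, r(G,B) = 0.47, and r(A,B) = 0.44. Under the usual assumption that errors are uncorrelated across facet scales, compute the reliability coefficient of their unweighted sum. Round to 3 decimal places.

Var(G+A+B) = 4² + 19.4² + 16.3² + 2·[4·19.4·0.38 + 4·16.3·0.47 + 19.4·16.3·0.44] = 658.05 + 398.538 = 1056.59.
With uncorrelated errors the cross-covariances are all true-score covariance, so they carry over unchanged; only the diagonal terms shrink to ρᵢσᵢ².
True-score variance = [4²·0.72 + 19.4²·0.64 + 16.3²·0.75] + 398.538 = 451.658 + 398.538 = 850.196.
Reliability = 850.196 / 1056.59 = 0.805.

0.805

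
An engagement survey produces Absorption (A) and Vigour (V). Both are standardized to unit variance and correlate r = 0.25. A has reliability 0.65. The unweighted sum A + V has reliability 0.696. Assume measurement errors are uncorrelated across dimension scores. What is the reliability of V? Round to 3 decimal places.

Var(A+V) = 2 + 2·0.25 = 2.500.
True-score variance = ρ_A + ρ_V + 2·0.25, so 0.696 = (0.65 + ρ_V + 0.50) / 2.500.
ρ_V = 0.696·2.500 − 0.65 − 0.50 = 0.590.

0.590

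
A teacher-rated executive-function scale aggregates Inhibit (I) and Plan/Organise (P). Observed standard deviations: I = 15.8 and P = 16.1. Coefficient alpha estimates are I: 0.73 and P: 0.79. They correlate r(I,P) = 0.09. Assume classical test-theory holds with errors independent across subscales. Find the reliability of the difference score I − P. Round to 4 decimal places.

Var(I−P) = 15.8² + 16.1² − 2·15.8·16.1·0.09 = 508.85 − 45.7884 = 463.062.
Because errors are independent across components, Cov(Tᵢ,Tⱼ) = Cov(Xᵢ,Xⱼ); the off-diagonal part of the true-score variance is the same as above.
True-score variance = [15.8²·0.73 + 16.1²·0.79] − 45.7884 = 387.013 − 45.7884 = 341.225.
Reliability = 341.225 / 463.062 = 0.7369.

0.7369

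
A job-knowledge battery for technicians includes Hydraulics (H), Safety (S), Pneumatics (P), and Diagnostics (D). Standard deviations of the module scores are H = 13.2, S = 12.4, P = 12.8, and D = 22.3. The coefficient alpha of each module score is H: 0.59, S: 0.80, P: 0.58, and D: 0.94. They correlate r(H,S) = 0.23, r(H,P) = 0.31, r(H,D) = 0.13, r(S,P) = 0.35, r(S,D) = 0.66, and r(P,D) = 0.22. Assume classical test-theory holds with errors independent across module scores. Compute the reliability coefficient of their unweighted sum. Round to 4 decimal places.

Var(H+S+P+D) = 13.2² + 12.4² + 12.8² + 22.3² + 2·[13.2·12.4·0.23 + 13.2·12.8·0.31 + 13.2·22.3·0.13 + 12.4·12.8·0.35 + 12.4·22.3·0.66 + 12.8·22.3·0.22] = 989.13 + 858.286 = 1847.42.
With uncorrelated errors the cross-covariances are all true-score covariance, so they carry over unchanged; only the diagonal terms shrink to ρᵢσᵢ².
True-score variance = [13.2²·0.59 + 12.4²·0.80 + 12.8²·0.58 + 22.3²·0.94] + 858.286 = 788.289 + 858.286 = 1646.58.
Reliability = 1646.58 / 1847.42 = 0.8913.

0.8913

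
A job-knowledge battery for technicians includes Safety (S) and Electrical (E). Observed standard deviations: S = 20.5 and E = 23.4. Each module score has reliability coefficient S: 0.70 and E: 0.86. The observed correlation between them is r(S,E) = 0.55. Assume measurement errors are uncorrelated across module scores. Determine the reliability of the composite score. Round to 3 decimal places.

0.864

Var(S+E) = 20.5² + 23.4² + 2·[20.5·23.4·0.55] = 967.81 + 527.67 = 1495.48.
Because errors are independent across components, Cov(Tᵢ,Tⱼ) = Cov(Xᵢ,Xⱼ); the off-diagonal part of the true-score variance is the same as above.
True-score variance = [20.5²·0.70 + 23.4²·0.86] + 527.67 = 765.077 + 527.67 = 1292.75.
Reliability = 1292.75 / 1495.48 = 0.864.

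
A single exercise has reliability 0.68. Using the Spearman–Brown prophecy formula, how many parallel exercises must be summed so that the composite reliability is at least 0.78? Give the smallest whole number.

2

k ≥ ρ*(1−ρ₁)/(ρ₁(1−ρ*)) = 0.78·0.32 / (0.68·0.22) = 1.668.
Smallest integer k = 2.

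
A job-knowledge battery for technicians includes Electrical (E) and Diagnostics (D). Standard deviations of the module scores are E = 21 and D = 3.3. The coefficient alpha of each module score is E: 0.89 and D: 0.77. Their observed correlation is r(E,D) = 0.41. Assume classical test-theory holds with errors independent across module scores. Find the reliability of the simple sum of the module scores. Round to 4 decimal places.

0.8997

Var(E+D) = 21² + 3.3² + 2·[21·3.3·0.41] = 451.89 + 56.826 = 508.716.
Under uncorrelated errors the observed covariances equal the true-score covariances, so only the own-variance terms attenuate.
True-score variance = [21²·0.89 + 3.3²·0.77] + 56.826 = 400.875 + 56.826 = 457.701.
Reliability = 457.701 / 508.716 = 0.8997.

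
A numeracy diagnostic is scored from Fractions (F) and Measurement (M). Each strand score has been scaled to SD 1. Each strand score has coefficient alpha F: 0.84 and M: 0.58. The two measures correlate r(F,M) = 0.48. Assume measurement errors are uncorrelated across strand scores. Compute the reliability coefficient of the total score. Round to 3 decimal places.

0.804

Var(F+M) = 2 + 2·[0.48] = 2 + 0.96 = 2.96.
Because errors are independent across components, Cov(Tᵢ,Tⱼ) = Cov(Xᵢ,Xⱼ); the off-diagonal part of the true-score variance is the same as above.
True-score variance = [0.84 + 0.58] + 0.96 = 1.42 + 0.96 = 2.38.
Reliability = 2.38 / 2.96 = 0.804.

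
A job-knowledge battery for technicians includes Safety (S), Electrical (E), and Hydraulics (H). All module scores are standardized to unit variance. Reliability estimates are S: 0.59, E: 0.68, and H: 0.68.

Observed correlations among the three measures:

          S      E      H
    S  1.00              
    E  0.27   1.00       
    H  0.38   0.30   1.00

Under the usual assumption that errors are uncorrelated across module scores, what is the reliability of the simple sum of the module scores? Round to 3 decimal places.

0.786

Var(S+E+H) = 3 + 2·[0.27 + 0.38 + 0.30] = 3 + 1.9 = 4.9.
With uncorrelated errors the cross-covariances are all true-score covariance, so they carry over unchanged; only the diagonal terms shrink to ρᵢσᵢ².
True-score variance = [0.59 + 0.68 + 0.68] + 1.9 = 1.95 + 1.9 = 3.85.
Reliability = 3.85 / 4.9 = 0.786.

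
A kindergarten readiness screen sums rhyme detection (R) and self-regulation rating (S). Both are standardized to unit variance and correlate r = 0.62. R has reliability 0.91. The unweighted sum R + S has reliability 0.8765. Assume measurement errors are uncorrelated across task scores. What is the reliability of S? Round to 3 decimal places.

0.690

Var(R+S) = 2 + 2·0.62 = 3.240.
True-score variance = ρ_R + ρ_S + 2·0.62, so 0.8765 = (0.91 + ρ_S + 1.24) / 3.240.
ρ_S = 0.8765·3.240 − 0.91 − 1.24 = 0.690.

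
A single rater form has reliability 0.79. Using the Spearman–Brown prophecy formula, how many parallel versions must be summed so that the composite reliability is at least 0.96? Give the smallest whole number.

7

k ≥ ρ*(1−ρ₁)/(ρ₁(1−ρ*)) = 0.96·0.21 / (0.79·0.04) = 6.380.
Smallest integer k = 7.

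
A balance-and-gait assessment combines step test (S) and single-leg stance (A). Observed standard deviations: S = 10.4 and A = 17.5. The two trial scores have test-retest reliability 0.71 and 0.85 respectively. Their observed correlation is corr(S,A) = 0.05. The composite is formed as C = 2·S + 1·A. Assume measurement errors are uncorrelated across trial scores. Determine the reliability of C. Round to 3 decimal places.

0.779

Var(C) = 2²·10.4² + 17.5² + 2·[2·10.4·17.5·0.05] = 738.89 + 36.4 = 775.29.
With uncorrelated errors the cross-covariances are all true-score covariance, so they carry over unchanged; only the diagonal terms shrink to ρᵢσᵢ².
True-score variance = [2²·10.4²·0.71 + 17.5²·0.85] + 36.4 = 567.487 + 36.4 = 603.887.
Reliability = 603.887 / 775.29 = 0.779.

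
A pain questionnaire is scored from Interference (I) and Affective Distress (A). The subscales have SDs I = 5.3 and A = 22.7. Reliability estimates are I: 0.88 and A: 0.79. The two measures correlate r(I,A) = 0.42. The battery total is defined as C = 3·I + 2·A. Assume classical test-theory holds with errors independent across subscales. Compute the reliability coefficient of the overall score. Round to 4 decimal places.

0.8414

Var(C) = 3²·5.3² + 2²·22.7² + 2·[6·5.3·22.7·0.42] = 2313.97 + 606.362 = 2920.33.
Under uncorrelated errors the observed covariances equal the true-score covariances, so only the own-variance terms attenuate.
True-score variance = [3²·5.3²·0.88 + 2²·22.7²·0.79] + 606.362 = 1850.79 + 606.362 = 2457.15.
Reliability = 2457.15 / 2920.33 = 0.8414.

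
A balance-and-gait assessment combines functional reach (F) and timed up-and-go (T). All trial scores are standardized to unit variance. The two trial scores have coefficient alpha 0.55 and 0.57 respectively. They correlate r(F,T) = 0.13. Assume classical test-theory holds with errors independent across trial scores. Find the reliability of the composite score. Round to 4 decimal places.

0.6106

Var(F+T) = 2 + 2·[0.13] = 2 + 0.26 = 2.26.
With uncorrelated errors the cross-covariances are all true-score covariance, so they carry over unchanged; only the diagonal terms shrink to ρᵢσᵢ².
True-score variance = [0.55 + 0.57] + 0.26 = 1.12 + 0.26 = 1.38.
Reliability = 1.38 / 2.26 = 0.6106.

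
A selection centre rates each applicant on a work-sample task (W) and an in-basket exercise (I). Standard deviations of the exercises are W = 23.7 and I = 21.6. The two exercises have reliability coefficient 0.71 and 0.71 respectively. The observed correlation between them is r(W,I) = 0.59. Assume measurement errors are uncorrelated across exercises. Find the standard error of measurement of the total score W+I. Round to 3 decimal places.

17.268

Var(total) = 1028.25 + 604.066 = 1632.32.
True-score variance = 730.057 + 604.066 = 1334.12, so reliability = 0.8173.
Error variance = 1632.32 − 1334.12 = 298.193; SEM = √298.193 = 17.268.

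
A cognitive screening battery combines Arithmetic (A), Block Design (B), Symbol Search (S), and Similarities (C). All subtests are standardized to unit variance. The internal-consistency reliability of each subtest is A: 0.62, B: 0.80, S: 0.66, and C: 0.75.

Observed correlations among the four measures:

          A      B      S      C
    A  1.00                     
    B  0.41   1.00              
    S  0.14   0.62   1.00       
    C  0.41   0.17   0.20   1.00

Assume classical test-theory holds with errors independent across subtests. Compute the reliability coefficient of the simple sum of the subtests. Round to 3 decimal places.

Var(A+B+S+C) = 4 + 2·[0.41 + 0.14 + 0.41 + 0.62 + 0.17 + 0.20] = 4 + 3.9 = 7.9.
Because errors are independent across components, Cov(Tᵢ,Tⱼ) = Cov(Xᵢ,Xⱼ); the off-diagonal part of the true-score variance is the same as above.
True-score variance = [0.62 + 0.80 + 0.66 + 0.75] + 3.9 = 2.83 + 3.9 = 6.73.
Reliability = 6.73 / 7.9 = 0.852.

0.852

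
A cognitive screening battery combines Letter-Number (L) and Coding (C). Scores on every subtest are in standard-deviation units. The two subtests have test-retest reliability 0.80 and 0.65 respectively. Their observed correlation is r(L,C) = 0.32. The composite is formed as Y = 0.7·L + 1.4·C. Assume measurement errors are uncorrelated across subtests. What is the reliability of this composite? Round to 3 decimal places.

Var(Y) = 0.7² + 1.4² + 2·[0.98·0.32] = 2.45 + 0.6272 = 3.0772.
Because errors are independent across components, Cov(Tᵢ,Tⱼ) = Cov(Xᵢ,Xⱼ); the off-diagonal part of the true-score variance is the same as above.
True-score variance = [0.7²·0.80 + 1.4²·0.65] + 0.6272 = 1.666 + 0.6272 = 2.2932.
Reliability = 2.2932 / 3.0772 = 0.745.

0.745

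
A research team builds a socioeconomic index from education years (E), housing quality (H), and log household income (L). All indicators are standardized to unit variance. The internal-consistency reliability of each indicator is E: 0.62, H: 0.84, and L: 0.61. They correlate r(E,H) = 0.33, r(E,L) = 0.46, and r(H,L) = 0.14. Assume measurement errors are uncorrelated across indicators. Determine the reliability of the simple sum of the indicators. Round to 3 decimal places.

0.809

Var(E+H+L) = 3 + 2·[0.33 + 0.46 + 0.14] = 3 + 1.86 = 4.86.
Under uncorrelated errors the observed covariances equal the true-score covariances, so only the own-variance terms attenuate.
True-score variance = [0.62 + 0.84 + 0.61] + 1.86 = 2.07 + 1.86 = 3.93.
Reliability = 3.93 / 4.86 = 0.809.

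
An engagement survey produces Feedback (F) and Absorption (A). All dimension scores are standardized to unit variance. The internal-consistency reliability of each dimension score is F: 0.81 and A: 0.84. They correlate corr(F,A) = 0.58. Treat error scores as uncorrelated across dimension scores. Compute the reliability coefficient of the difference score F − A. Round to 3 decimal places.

Var(F−A) = 1 + 1 − 2·0.58 = 2 − 1.16 = 0.84.
Because errors are independent across components, Cov(Tᵢ,Tⱼ) = Cov(Xᵢ,Xⱼ); the off-diagonal part of the true-score variance is the same as above.
True-score variance = [0.81 + 0.84] − 1.16 = 1.65 − 1.16 = 0.49.
Reliability = 0.49 / 0.84 = 0.583.

0.583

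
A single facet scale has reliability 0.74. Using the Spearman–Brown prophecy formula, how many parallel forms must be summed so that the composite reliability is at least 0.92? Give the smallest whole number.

k ≥ ρ*(1−ρ₁)/(ρ₁(1−ρ*)) = 0.92·0.26 / (0.74·0.08) = 4.041.
Smallest integer k = 5.

5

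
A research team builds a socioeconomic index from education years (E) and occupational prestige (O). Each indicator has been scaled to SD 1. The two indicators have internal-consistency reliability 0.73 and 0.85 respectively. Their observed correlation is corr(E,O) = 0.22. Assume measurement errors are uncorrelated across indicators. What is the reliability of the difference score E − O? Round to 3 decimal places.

0.731

Var(E−O) = 1 + 1 − 2·0.22 = 2 − 0.44 = 1.56.
With uncorrelated errors the cross-covariances are all true-score covariance, so they carry over unchanged; only the diagonal terms shrink to ρᵢσᵢ².
True-score variance = [0.73 + 0.85] − 0.44 = 1.58 − 0.44 = 1.14.
Reliability = 1.14 / 1.56 = 0.731.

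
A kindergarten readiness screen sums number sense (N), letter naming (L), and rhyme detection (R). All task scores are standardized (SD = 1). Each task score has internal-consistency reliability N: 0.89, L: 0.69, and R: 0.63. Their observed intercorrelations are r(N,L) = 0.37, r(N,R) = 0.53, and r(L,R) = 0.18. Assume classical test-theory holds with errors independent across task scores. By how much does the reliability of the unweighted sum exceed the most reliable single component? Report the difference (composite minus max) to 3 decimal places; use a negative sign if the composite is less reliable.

Var(sum) = 3 + 2.16 = 5.16; true-score variance = 2.21 + 2.16 = 4.37; composite reliability = 0.8469.
Max component reliability = 0.8900.
Difference = 0.8469 − 0.8900 = -0.043.

-0.043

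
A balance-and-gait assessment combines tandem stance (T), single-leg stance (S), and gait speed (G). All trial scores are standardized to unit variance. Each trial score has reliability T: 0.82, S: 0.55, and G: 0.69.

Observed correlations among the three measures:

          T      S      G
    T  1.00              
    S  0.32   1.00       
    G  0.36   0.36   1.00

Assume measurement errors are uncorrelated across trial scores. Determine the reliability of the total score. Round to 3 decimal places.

Var(T+S+G) = 3 + 2·[0.32 + 0.36 + 0.36] = 3 + 2.08 = 5.08.
Because errors are independent across components, Cov(Tᵢ,Tⱼ) = Cov(Xᵢ,Xⱼ); the off-diagonal part of the true-score variance is the same as above.
True-score variance = [0.82 + 0.55 + 0.69] + 2.08 = 2.06 + 2.08 = 4.14.
Reliability = 4.14 / 5.08 = 0.815.

0.815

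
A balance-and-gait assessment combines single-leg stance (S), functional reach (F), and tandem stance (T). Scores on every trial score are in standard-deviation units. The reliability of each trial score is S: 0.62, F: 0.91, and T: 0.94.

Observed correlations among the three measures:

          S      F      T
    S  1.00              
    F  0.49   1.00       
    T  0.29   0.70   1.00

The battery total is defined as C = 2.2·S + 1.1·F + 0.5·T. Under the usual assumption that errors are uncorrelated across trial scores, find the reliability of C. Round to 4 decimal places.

Var(C) = 2.2² + 1.1² + 0.5² + 2·[2.42·0.49 + 1.1·0.29 + 0.55·0.70] = 6.3 + 3.7796 = 10.0796.
Because errors are independent across components, Cov(Tᵢ,Tⱼ) = Cov(Xᵢ,Xⱼ); the off-diagonal part of the true-score variance is the same as above.
True-score variance = [2.2²·0.62 + 1.1²·0.91 + 0.5²·0.94] + 3.7796 = 4.3369 + 3.7796 = 8.1165.
Reliability = 8.1165 / 10.0796 = 0.8052.

0.8052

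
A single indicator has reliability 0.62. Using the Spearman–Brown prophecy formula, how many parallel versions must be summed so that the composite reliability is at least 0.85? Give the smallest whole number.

4

k ≥ ρ*(1−ρ₁)/(ρ₁(1−ρ*)) = 0.85·0.38 / (0.62·0.15) = 3.473.
Smallest integer k = 4.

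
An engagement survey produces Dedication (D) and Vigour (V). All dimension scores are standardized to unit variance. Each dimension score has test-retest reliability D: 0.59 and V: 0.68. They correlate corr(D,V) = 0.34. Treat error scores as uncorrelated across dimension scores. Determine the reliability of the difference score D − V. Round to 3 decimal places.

0.447

Var(D−V) = 1 + 1 − 2·0.34 = 2 − 0.68 = 1.32.
With uncorrelated errors the cross-covariances are all true-score covariance, so they carry over unchanged; only the diagonal terms shrink to ρᵢσᵢ².
True-score variance = [0.59 + 0.68] − 0.68 = 1.27 − 0.68 = 0.59.
Reliability = 0.59 / 1.32 = 0.447.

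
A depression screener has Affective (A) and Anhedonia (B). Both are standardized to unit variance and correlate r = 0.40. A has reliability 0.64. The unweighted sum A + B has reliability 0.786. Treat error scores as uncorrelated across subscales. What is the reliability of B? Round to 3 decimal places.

Var(A+B) = 2 + 2·0.40 = 2.800.
True-score variance = ρ_A + ρ_B + 2·0.40, so 0.786 = (0.64 + ρ_B + 0.80) / 2.800.
ρ_B = 0.786·2.800 − 0.64 − 0.80 = 0.761.

0.761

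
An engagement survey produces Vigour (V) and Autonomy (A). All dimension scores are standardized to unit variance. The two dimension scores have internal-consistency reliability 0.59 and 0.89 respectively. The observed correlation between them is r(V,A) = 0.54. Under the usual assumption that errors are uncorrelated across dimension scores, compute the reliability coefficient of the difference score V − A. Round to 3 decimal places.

0.435

Var(V−A) = 1 + 1 − 2·0.54 = 2 − 1.08 = 0.92.
Under uncorrelated errors the observed covariances equal the true-score covariances, so only the own-variance terms attenuate.
True-score variance = [0.59 + 0.89] − 1.08 = 1.48 − 1.08 = 0.4.
Reliability = 0.4 / 0.92 = 0.435.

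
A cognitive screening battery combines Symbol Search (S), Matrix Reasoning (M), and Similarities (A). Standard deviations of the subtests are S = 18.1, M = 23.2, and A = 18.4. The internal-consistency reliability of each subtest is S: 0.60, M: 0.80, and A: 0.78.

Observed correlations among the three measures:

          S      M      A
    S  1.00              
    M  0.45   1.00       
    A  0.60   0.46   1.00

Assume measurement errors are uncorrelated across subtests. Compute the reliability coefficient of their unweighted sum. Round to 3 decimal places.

0.868

Var(S+M+A) = 18.1² + 23.2² + 18.4² + 2·[18.1·23.2·0.45 + 18.1·18.4·0.60 + 23.2·18.4·0.46] = 1204.41 + 1170.31 = 2374.72.
Under uncorrelated errors the observed covariances equal the true-score covariances, so only the own-variance terms attenuate.
True-score variance = [18.1²·0.60 + 23.2²·0.80 + 18.4²·0.78] + 1170.31 = 891.235 + 1170.31 = 2061.54.
Reliability = 2061.54 / 2374.72 = 0.868.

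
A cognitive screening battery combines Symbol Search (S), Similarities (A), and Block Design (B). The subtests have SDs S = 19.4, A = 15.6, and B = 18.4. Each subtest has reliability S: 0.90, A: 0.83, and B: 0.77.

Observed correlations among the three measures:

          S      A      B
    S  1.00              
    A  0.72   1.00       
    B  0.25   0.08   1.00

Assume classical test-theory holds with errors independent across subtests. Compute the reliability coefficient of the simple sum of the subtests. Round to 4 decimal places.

Var(S+A+B) = 19.4² + 15.6² + 18.4² + 2·[19.4·15.6·0.72 + 19.4·18.4·0.25 + 15.6·18.4·0.08] = 958.28 + 660.208 = 1618.49.
With uncorrelated errors the cross-covariances are all true-score covariance, so they carry over unchanged; only the diagonal terms shrink to ρᵢσᵢ².
True-score variance = [19.4²·0.90 + 15.6²·0.83 + 18.4²·0.77] + 660.208 = 801.404 + 660.208 = 1461.61.
Reliability = 1461.61 / 1618.49 = 0.9031.

0.9031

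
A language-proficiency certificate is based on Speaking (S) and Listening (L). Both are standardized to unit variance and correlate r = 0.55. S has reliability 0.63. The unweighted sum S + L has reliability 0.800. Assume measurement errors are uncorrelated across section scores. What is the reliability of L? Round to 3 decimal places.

Var(S+L) = 2 + 2·0.55 = 3.100.
True-score variance = ρ_S + ρ_L + 2·0.55, so 0.800 = (0.63 + ρ_L + 1.10) / 3.100.
ρ_L = 0.800·3.100 − 0.63 − 1.10 = 0.750.

0.750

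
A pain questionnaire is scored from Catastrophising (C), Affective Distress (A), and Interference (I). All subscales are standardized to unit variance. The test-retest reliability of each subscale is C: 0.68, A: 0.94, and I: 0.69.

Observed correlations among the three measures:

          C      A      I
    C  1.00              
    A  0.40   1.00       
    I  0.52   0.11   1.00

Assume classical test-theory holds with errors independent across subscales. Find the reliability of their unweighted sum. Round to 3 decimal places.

0.864

Var(C+A+I) = 3 + 2·[0.40 + 0.52 + 0.11] = 3 + 2.06 = 5.06.
Because errors are independent across components, Cov(Tᵢ,Tⱼ) = Cov(Xᵢ,Xⱼ); the off-diagonal part of the true-score variance is the same as above.
True-score variance = [0.68 + 0.94 + 0.69] + 2.06 = 2.31 + 2.06 = 4.37.
Reliability = 4.37 / 5.06 = 0.864.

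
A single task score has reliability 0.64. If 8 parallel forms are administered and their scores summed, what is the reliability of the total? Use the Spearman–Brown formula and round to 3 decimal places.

ρ_k = kρ / (1 + (k−1)ρ) = 8·0.64 / (1 + 7·0.64) = 5.120 / 5.480 = 0.934.

0.934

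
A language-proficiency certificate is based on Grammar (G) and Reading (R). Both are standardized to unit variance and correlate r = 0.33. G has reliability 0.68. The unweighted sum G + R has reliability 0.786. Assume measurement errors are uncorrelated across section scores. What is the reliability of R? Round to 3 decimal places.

Var(G+R) = 2 + 2·0.33 = 2.660.
True-score variance = ρ_G + ρ_R + 2·0.33, so 0.786 = (0.68 + ρ_R + 0.66) / 2.660.
ρ_R = 0.786·2.660 − 0.68 − 0.66 = 0.751.

0.751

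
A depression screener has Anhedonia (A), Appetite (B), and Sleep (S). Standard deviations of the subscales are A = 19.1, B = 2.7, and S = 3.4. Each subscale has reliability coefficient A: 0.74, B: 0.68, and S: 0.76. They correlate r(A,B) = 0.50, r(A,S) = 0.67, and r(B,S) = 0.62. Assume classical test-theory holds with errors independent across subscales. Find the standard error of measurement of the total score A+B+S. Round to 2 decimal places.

10.00

Var(total) = 383.66 + 149.973 = 533.633.
True-score variance = 283.702 + 149.973 = 433.675, so reliability = 0.8127.
Error variance = 533.633 − 433.675 = 99.9578; SEM = √99.9578 = 10.00.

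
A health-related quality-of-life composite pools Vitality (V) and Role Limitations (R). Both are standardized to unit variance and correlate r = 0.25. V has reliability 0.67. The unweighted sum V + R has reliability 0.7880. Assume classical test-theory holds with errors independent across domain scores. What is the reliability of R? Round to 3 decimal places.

0.800

Var(V+R) = 2 + 2·0.25 = 2.500.
True-score variance = ρ_V + ρ_R + 2·0.25, so 0.7880 = (0.67 + ρ_R + 0.50) / 2.500.
ρ_R = 0.7880·2.500 − 0.67 − 0.50 = 0.800.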